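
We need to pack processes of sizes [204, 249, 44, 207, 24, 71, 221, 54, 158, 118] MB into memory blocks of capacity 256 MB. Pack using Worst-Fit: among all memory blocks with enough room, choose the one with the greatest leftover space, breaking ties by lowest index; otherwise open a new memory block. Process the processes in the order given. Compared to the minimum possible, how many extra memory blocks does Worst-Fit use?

0

Worst-Fit: [204,44] [249] [207,24] [71,54,118] [221] [158] → 6 memory blocks.
Total size 1350 MB; any packing needs at least ⌈1350/256⌉ = 6 memory blocks.
So 6 is already optimal.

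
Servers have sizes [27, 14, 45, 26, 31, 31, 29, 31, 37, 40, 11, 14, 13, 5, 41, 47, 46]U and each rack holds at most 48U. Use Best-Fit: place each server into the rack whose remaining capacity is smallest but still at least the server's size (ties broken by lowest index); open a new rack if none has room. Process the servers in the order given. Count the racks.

rack 1: place 27U, 21U left
rack 1: place 14U, 7U left
rack 2: place 45U, 3U left
rack 3: place 26U, 22U left
rack 4: place 31U, 17U left
rack 5: place 31U, 17U left
rack 6: place 29U, 19U left
rack 7: place 31U, 17U left
rack 8: place 37U, 11U left
rack 9: place 40U, 8U left
rack 8: place 11U, 0U left
rack 4: place 14U, 3U left
rack 5: place 13U, 4U left
rack 1: place 5U, 2U left
rack 10: place 41U, 7U left
rack 11: place 47U, 1U left
rack 12: place 46U, 2U left

12 racks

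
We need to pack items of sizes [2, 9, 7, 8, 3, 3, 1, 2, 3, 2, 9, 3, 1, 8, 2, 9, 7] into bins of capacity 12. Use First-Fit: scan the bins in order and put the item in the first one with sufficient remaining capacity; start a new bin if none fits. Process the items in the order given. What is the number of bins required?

8

bin 1: place 2, 10 left
bin 1: place 9, 1 left
bin 2: place 7, 5 left
bin 3: place 8, 4 left
bin 2: place 3, 2 left
bin 3: place 3, 1 left
bin 1: place 1, 0 left
bin 2: place 2, 0 left
bin 4: place 3, 9 left
bin 4: place 2, 7 left
bin 5: place 9, 3 left
bin 4: place 3, 4 left
bin 3: place 1, 0 left
bin 6: place 8, 4 left
bin 4: place 2, 2 left
bin 7: place 9, 3 left
bin 8: place 7, 5 left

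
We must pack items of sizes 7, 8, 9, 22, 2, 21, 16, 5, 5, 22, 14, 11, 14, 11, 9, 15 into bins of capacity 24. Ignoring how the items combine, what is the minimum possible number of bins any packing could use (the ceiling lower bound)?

8 bins

Total size = 7 + 8 + 9 + 22 + 2 + 21 + 16 + 5 + 5 + 22 + 14 + 11 + 14 + 11 + 9 + 15 = 191.
⌈191 / 24⌉ = 8.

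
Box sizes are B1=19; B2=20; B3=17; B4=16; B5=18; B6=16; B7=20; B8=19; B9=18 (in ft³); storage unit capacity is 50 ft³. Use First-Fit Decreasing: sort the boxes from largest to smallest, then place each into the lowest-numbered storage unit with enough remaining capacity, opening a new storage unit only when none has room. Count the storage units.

Sorted descending: 20, 20, 19, 19, 18, 18, 17, 16, 16.
Put 20 ft³ in storage unit 1; 30 ft³ remain.
Put 20 ft³ in storage unit 1; 10 ft³ remain.
Put 19 ft³ in storage unit 2; 31 ft³ remain.
Put 19 ft³ in storage unit 2; 12 ft³ remain.
Put 18 ft³ in storage unit 3; 32 ft³ remain.
Put 18 ft³ in storage unit 3; 14 ft³ remain.
Put 17 ft³ in storage unit 4; 33 ft³ remain.
Put 16 ft³ in storage unit 4; 17 ft³ remain.
Put 16 ft³ in storage unit 4; 1 ft³ remain.

4 storage units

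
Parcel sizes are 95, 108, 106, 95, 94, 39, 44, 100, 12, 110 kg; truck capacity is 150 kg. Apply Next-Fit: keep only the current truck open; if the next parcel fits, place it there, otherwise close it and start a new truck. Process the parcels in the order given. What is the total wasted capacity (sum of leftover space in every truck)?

truck 1: place 95 kg, 55 kg left
truck 2: place 108 kg, 42 kg left
truck 3: place 106 kg, 44 kg left
truck 4: place 95 kg, 55 kg left
truck 5: place 94 kg, 56 kg left
truck 5: place 39 kg, 17 kg left
truck 6: place 44 kg, 106 kg left
truck 6: place 100 kg, 6 kg left
truck 7: place 12 kg, 138 kg left
truck 7: place 110 kg, 28 kg left
7 trucks × 150 kg = 1050 kg; used 803 kg; unused 247 kg.

247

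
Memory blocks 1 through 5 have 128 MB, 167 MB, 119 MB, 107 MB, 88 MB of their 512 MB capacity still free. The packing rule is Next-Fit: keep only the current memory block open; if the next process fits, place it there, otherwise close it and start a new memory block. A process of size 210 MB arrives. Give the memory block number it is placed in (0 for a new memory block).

0

Next-Fit only looks at memory block 5, which has 88 MB free.
210 MB does not fit, so a new memory block is opened.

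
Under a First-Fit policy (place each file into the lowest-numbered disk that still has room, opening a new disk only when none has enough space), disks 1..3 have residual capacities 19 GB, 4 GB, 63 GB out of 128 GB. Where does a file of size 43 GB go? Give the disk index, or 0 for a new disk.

3

Disks with room: disk 3 (63 GB).
The first with room is disk 3.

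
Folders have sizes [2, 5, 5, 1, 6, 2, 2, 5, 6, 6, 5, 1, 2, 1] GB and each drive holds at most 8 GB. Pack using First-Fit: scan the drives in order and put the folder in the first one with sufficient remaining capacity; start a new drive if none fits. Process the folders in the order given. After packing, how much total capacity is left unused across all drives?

7

2 GB → drive 1 (remaining 6 GB)
5 GB → drive 1 (remaining 1 GB)
5 GB → drive 2 (remaining 3 GB)
1 GB → drive 1 (remaining 0 GB)
6 GB → drive 3 (remaining 2 GB)
2 GB → drive 2 (remaining 1 GB)
2 GB → drive 3 (remaining 0 GB)
5 GB → drive 4 (remaining 3 GB)
6 GB → drive 5 (remaining 2 GB)
6 GB → drive 6 (remaining 2 GB)
5 GB → drive 7 (remaining 3 GB)
1 GB → drive 2 (remaining 0 GB)
2 GB → drive 4 (remaining 1 GB)
1 GB → drive 4 (remaining 0 GB)
7 drives × 8 GB = 56 GB; used 49 GB; unused 7 GB.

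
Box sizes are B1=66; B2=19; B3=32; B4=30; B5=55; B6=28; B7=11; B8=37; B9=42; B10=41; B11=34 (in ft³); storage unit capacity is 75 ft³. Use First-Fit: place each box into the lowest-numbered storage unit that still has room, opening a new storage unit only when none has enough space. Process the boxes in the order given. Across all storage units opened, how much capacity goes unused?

130

Put B1 (66 ft³) in storage unit 1; 9 ft³ remain.
Put B2 (19 ft³) in storage unit 2; 56 ft³ remain.
Put B3 (32 ft³) in storage unit 2; 24 ft³ remain.
Put B4 (30 ft³) in storage unit 3; 45 ft³ remain.
Put B5 (55 ft³) in storage unit 4; 20 ft³ remain.
Put B6 (28 ft³) in storage unit 3; 17 ft³ remain.
Put B7 (11 ft³) in storage unit 2; 13 ft³ remain.
Put B8 (37 ft³) in storage unit 5; 38 ft³ remain.
Put B9 (42 ft³) in storage unit 6; 33 ft³ remain.
Put B10 (41 ft³) in storage unit 7; 34 ft³ remain.
Put B11 (34 ft³) in storage unit 5; 4 ft³ remain.
7 storage units × 75 ft³ = 525 ft³; used 395 ft³; unused 130 ft³.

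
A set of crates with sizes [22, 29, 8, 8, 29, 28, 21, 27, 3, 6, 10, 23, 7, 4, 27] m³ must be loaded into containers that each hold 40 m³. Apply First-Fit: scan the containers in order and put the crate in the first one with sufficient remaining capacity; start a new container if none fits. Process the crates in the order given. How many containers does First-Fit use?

8 containers

22 m³ → container 1 (remaining 18 m³)
29 m³ → container 2 (remaining 11 m³)
8 m³ → container 1 (remaining 10 m³)
8 m³ → container 1 (remaining 2 m³)
29 m³ → container 3 (remaining 11 m³)
28 m³ → container 4 (remaining 12 m³)
21 m³ → container 5 (remaining 19 m³)
27 m³ → container 6 (remaining 13 m³)
3 m³ → container 2 (remaining 8 m³)
6 m³ → container 2 (remaining 2 m³)
10 m³ → container 3 (remaining 1 m³)
23 m³ → container 7 (remaining 17 m³)
7 m³ → container 4 (remaining 5 m³)
4 m³ → container 4 (remaining 1 m³)
27 m³ → container 8 (remaining 13 m³)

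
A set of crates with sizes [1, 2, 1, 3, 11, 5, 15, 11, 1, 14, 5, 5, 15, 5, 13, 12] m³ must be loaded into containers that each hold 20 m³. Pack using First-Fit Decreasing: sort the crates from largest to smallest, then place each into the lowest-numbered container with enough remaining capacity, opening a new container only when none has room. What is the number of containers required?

7

Sorted descending: 15, 15, 14, 13, 12, 11, 11, 5, 5, 5, 5, 3, 2, 1, 1, 1.
container 1: place 15 m³, 5 m³ left
container 2: place 15 m³, 5 m³ left
container 3: place 14 m³, 6 m³ left
container 4: place 13 m³, 7 m³ left
container 5: place 12 m³, 8 m³ left
container 6: place 11 m³, 9 m³ left
container 7: place 11 m³, 9 m³ left
container 1: place 5 m³, 0 m³ left
container 2: place 5 m³, 0 m³ left
container 3: place 5 m³, 1 m³ left
container 4: place 5 m³, 2 m³ left
container 5: place 3 m³, 5 m³ left
container 4: place 2 m³, 0 m³ left
container 3: place 1 m³, 0 m³ left
container 5: place 1 m³, 4 m³ left
container 5: place 1 m³, 3 m³ left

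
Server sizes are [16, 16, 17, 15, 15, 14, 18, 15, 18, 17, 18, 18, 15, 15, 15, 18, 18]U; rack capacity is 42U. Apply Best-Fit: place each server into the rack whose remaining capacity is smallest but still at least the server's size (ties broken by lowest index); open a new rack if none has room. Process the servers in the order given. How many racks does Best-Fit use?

9 racks

16U → rack 1 (remaining 26U)
16U → rack 1 (remaining 10U)
17U → rack 2 (remaining 25U)
15U → rack 2 (remaining 10U)
15U → rack 3 (remaining 27U)
14U → rack 3 (remaining 13U)
18U → rack 4 (remaining 24U)
15U → rack 4 (remaining 9U)
18U → rack 5 (remaining 24U)
17U → rack 5 (remaining 7U)
18U → rack 6 (remaining 24U)
18U → rack 6 (remaining 6U)
15U → rack 7 (remaining 27U)
15U → rack 7 (remaining 12U)
15U → rack 8 (remaining 27U)
18U → rack 8 (remaining 9U)
18U → rack 9 (remaining 24U)
Final racks: [16,16] [17,15] [15,14] [18,15] [18,17] [18,18] [15,15] [15,18] [18].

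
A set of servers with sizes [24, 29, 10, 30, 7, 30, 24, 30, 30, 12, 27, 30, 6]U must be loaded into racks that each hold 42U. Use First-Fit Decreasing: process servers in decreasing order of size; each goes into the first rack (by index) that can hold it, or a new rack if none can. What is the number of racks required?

9

Sorted descending: 30, 30, 30, 30, 30, 29, 27, 24, 24, 12, 10, 7, 6.
30U → rack 1 (remaining 12U)
30U → rack 2 (remaining 12U)
30U → rack 3 (remaining 12U)
30U → rack 4 (remaining 12U)
30U → rack 5 (remaining 12U)
29U → rack 6 (remaining 13U)
27U → rack 7 (remaining 15U)
24U → rack 8 (remaining 18U)
24U → rack 9 (remaining 18U)
12U → rack 1 (remaining 0U)
10U → rack 2 (remaining 2U)
7U → rack 3 (remaining 5U)
6U → rack 4 (remaining 6U)
Final racks: [30,12] [30,10] [30,7] [30,6] [30] [29] [27] [24] [24].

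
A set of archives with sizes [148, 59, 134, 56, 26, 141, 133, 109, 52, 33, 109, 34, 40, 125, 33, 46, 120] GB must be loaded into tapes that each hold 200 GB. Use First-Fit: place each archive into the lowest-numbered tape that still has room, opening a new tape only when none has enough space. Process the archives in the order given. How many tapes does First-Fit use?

Put 148 GB in tape 1; 52 GB remain.
Put 59 GB in tape 2; 141 GB remain.
Put 134 GB in tape 2; 7 GB remain.
Put 56 GB in tape 3; 144 GB remain.
Put 26 GB in tape 1; 26 GB remain.
Put 141 GB in tape 3; 3 GB remain.
Put 133 GB in tape 4; 67 GB remain.
Put 109 GB in tape 5; 91 GB remain.
Put 52 GB in tape 4; 15 GB remain.
Put 33 GB in tape 5; 58 GB remain.
Put 109 GB in tape 6; 91 GB remain.
Put 34 GB in tape 5; 24 GB remain.
Put 40 GB in tape 6; 51 GB remain.
Put 125 GB in tape 7; 75 GB remain.
Put 33 GB in tape 6; 18 GB remain.
Put 46 GB in tape 7; 29 GB remain.
Put 120 GB in tape 8; 80 GB remain.

8 tapes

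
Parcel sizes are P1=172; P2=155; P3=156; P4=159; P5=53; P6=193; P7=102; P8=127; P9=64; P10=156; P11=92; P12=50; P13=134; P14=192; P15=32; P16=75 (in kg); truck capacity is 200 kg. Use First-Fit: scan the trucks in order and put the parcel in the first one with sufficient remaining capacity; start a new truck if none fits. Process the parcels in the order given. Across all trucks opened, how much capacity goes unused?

488

truck 1: place P1 (172 kg), 28 kg left
truck 2: place P2 (155 kg), 45 kg left
truck 3: place P3 (156 kg), 44 kg left
truck 4: place P4 (159 kg), 41 kg left
truck 5: place P5 (53 kg), 147 kg left
truck 6: place P6 (193 kg), 7 kg left
truck 5: place P7 (102 kg), 45 kg left
truck 7: place P8 (127 kg), 73 kg left
truck 7: place P9 (64 kg), 9 kg left
truck 8: place P10 (156 kg), 44 kg left
truck 9: place P11 (92 kg), 108 kg left
truck 9: place P12 (50 kg), 58 kg left
truck 10: place P13 (134 kg), 66 kg left
truck 11: place P14 (192 kg), 8 kg left
truck 2: place P15 (32 kg), 13 kg left
truck 12: place P16 (75 kg), 125 kg left
12 trucks × 200 kg = 2400 kg; used 1912 kg; unused 488 kg.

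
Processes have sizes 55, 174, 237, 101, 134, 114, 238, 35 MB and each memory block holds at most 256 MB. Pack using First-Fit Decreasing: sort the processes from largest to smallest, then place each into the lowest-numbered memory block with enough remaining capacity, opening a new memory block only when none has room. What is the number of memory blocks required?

5 memory blocks

Sorted descending: 238, 237, 174, 134, 114, 101, 55, 35.
memory block 1: place 238 MB, 18 MB left
memory block 2: place 237 MB, 19 MB left
memory block 3: place 174 MB, 82 MB left
memory block 4: place 134 MB, 122 MB left
memory block 4: place 114 MB, 8 MB left
memory block 5: place 101 MB, 155 MB left
memory block 3: place 55 MB, 27 MB left
memory block 5: place 35 MB, 120 MB left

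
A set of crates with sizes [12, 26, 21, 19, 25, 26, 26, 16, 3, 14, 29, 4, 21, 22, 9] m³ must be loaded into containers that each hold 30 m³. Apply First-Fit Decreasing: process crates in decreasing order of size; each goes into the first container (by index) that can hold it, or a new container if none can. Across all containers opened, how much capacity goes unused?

57

Sorted descending: 29, 26, 26, 26, 25, 22, 21, 21, 19, 16, 14, 12, 9, 4, 3.
29 m³ → container 1 (remaining 1 m³)
26 m³ → container 2 (remaining 4 m³)
26 m³ → container 3 (remaining 4 m³)
26 m³ → container 4 (remaining 4 m³)
25 m³ → container 5 (remaining 5 m³)
22 m³ → container 6 (remaining 8 m³)
21 m³ → container 7 (remaining 9 m³)
21 m³ → container 8 (remaining 9 m³)
19 m³ → container 9 (remaining 11 m³)
16 m³ → container 10 (remaining 14 m³)
14 m³ → container 10 (remaining 0 m³)
12 m³ → container 11 (remaining 18 m³)
9 m³ → container 7 (remaining 0 m³)
4 m³ → container 2 (remaining 0 m³)
3 m³ → container 3 (remaining 1 m³)
11 containers × 30 m³ = 330 m³; used 273 m³; unused 57 m³.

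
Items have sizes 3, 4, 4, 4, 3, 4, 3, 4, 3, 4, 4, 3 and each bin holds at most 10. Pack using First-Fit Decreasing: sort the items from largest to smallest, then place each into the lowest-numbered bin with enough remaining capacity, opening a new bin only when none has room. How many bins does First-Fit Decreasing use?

5 bins

Sorted descending: 4, 4, 4, 4, 4, 4, 4, 3, 3, 3, 3, 3.
4 → bin 1 (remaining 6)
4 → bin 1 (remaining 2)
4 → bin 2 (remaining 6)
4 → bin 2 (remaining 2)
4 → bin 3 (remaining 6)
4 → bin 3 (remaining 2)
4 → bin 4 (remaining 6)
3 → bin 4 (remaining 3)
3 → bin 4 (remaining 0)
3 → bin 5 (remaining 7)
3 → bin 5 (remaining 4)
3 → bin 5 (remaining 1)
Final bins: [4,4] [4,4] [4,4] [4,3,3] [3,3,3].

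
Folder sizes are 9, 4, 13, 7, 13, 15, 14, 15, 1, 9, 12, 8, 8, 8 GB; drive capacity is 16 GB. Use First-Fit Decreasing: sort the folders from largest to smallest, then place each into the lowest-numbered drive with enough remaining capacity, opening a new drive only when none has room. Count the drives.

Sorted descending: 15, 15, 14, 13, 13, 12, 9, 9, 8, 8, 8, 7, 4, 1.
drive 1: place 15 GB, 1 GB left
drive 2: place 15 GB, 1 GB left
drive 3: place 14 GB, 2 GB left
drive 4: place 13 GB, 3 GB left
drive 5: place 13 GB, 3 GB left
drive 6: place 12 GB, 4 GB left
drive 7: place 9 GB, 7 GB left
drive 8: place 9 GB, 7 GB left
drive 9: place 8 GB, 8 GB left
drive 9: place 8 GB, 0 GB left
drive 10: place 8 GB, 8 GB left
drive 7: place 7 GB, 0 GB left
drive 6: place 4 GB, 0 GB left
drive 1: place 1 GB, 0 GB left

10 drives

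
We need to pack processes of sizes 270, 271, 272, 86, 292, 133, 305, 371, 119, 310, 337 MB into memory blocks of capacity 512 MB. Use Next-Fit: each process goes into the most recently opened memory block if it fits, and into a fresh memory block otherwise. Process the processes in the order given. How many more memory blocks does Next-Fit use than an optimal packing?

Next-Fit: [270] [271] [272,86] [292,133] [305] [371,119] [310] [337] → 8 memory blocks.
8 processes exceed 256 MB (half the capacity), and no two of those can share a memory block, so at least 8 memory blocks are needed.
So 8 is already optimal.

0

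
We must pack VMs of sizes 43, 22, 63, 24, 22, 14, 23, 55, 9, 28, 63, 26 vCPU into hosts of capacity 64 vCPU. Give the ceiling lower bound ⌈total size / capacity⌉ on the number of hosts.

7

Total size = 43 + 22 + 63 + 24 + 22 + 14 + 23 + 55 + 9 + 28 + 63 + 26 = 392 vCPU.
⌈392 / 64⌉ = 7.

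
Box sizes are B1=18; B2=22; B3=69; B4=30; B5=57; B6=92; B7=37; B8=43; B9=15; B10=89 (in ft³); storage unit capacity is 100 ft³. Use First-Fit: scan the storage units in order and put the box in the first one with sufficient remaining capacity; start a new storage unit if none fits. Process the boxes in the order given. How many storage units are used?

6 storage units

B1 (18 ft³) → storage unit 1 (remaining 82 ft³)
B2 (22 ft³) → storage unit 1 (remaining 60 ft³)
B3 (69 ft³) → storage unit 2 (remaining 31 ft³)
B4 (30 ft³) → storage unit 1 (remaining 30 ft³)
B5 (57 ft³) → storage unit 3 (remaining 43 ft³)
B6 (92 ft³) → storage unit 4 (remaining 8 ft³)
B7 (37 ft³) → storage unit 3 (remaining 6 ft³)
B8 (43 ft³) → storage unit 5 (remaining 57 ft³)
B9 (15 ft³) → storage unit 1 (remaining 15 ft³)
B10 (89 ft³) → storage unit 6 (remaining 11 ft³)
Final storage units: [18,22,30,15] [69] [57,37] [92] [43] [89].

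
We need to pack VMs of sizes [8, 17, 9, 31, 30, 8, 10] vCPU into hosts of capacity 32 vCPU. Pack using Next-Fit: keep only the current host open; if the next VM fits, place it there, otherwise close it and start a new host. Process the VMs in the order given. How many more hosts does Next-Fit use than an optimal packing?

1

Next-Fit: [8,17] [9] [31] [30] [8,10] → 5 hosts.
Total size 113 vCPU; any packing needs at least ⌈113/32⌉ = 4 hosts.
An optimal packing achieves that bound: [31] [30] [17,10] [9,8,8] → 4 hosts.
Excess: 5 − 4 = 1.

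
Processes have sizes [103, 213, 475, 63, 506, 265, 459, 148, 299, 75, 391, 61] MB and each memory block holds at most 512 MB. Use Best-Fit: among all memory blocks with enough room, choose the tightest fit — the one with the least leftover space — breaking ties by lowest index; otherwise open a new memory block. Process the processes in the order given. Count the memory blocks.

7 memory blocks

103 MB → memory block 1 (remaining 409 MB)
213 MB → memory block 1 (remaining 196 MB)
475 MB → memory block 2 (remaining 37 MB)
63 MB → memory block 1 (remaining 133 MB)
506 MB → memory block 3 (remaining 6 MB)
265 MB → memory block 4 (remaining 247 MB)
459 MB → memory block 5 (remaining 53 MB)
148 MB → memory block 4 (remaining 99 MB)
299 MB → memory block 6 (remaining 213 MB)
75 MB → memory block 4 (remaining 24 MB)
391 MB → memory block 7 (remaining 121 MB)
61 MB → memory block 7 (remaining 60 MB)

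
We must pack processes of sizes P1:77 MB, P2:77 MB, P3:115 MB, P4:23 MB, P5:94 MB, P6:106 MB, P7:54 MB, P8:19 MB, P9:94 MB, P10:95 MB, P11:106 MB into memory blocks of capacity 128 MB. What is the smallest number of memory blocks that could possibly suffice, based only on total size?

Total size = 77 + 77 + 115 + 23 + 94 + 106 + 54 + 19 + 94 + 95 + 106 = 860 MB.
⌈860 / 128⌉ = 7.

7 memory blocks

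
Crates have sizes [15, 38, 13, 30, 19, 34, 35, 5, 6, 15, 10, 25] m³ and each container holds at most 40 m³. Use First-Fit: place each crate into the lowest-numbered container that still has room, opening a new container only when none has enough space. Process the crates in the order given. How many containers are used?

7

container 1: place 15 m³, 25 m³ left
container 2: place 38 m³, 2 m³ left
container 1: place 13 m³, 12 m³ left
container 3: place 30 m³, 10 m³ left
container 4: place 19 m³, 21 m³ left
container 5: place 34 m³, 6 m³ left
container 6: place 35 m³, 5 m³ left
container 1: place 5 m³, 7 m³ left
container 1: place 6 m³, 1 m³ left
container 4: place 15 m³, 6 m³ left
container 3: place 10 m³, 0 m³ left
container 7: place 25 m³, 15 m³ left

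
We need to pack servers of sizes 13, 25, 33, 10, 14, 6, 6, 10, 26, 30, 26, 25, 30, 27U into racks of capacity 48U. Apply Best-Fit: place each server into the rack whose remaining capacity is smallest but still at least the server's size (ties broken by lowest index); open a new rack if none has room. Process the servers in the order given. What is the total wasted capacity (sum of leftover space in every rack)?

Put 13U in rack 1; 35U remain.
Put 25U in rack 1; 10U remain.
Put 33U in rack 2; 15U remain.
Put 10U in rack 1; 0U remain.
Put 14U in rack 2; 1U remain.
Put 6U in rack 3; 42U remain.
Put 6U in rack 3; 36U remain.
Put 10U in rack 3; 26U remain.
Put 26U in rack 3; 0U remain.
Put 30U in rack 4; 18U remain.
Put 26U in rack 5; 22U remain.
Put 25U in rack 6; 23U remain.
Put 30U in rack 7; 18U remain.
Put 27U in rack 8; 21U remain.
8 racks × 48U = 384U; used 281U; unused 103U.

103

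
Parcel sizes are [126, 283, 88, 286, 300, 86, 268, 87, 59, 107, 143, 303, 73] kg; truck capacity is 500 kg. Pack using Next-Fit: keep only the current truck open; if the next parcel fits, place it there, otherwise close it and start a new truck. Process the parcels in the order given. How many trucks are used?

Put 126 kg in truck 1; 374 kg remain.
Put 283 kg in truck 1; 91 kg remain.
Put 88 kg in truck 1; 3 kg remain.
Put 286 kg in truck 2; 214 kg remain.
Put 300 kg in truck 3; 200 kg remain.
Put 86 kg in truck 3; 114 kg remain.
Put 268 kg in truck 4; 232 kg remain.
Put 87 kg in truck 4; 145 kg remain.
Put 59 kg in truck 4; 86 kg remain.
Put 107 kg in truck 5; 393 kg remain.
Put 143 kg in truck 5; 250 kg remain.
Put 303 kg in truck 6; 197 kg remain.
Put 73 kg in truck 6; 124 kg remain.
Final trucks: [126,283,88] [286] [300,86] [268,87,59] [107,143] [303,73].

6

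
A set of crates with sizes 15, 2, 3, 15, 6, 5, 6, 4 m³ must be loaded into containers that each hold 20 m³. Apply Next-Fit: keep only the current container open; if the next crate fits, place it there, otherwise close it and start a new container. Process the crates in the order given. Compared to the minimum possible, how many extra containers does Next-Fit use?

1

Next-Fit: [15,2,3] [15] [6,5,6] [4] → 4 containers.
Total size 56 m³; any packing needs at least ⌈56/20⌉ = 3 containers.
An optimal packing achieves that bound: [15,5] [15,4] [6,6,3,2] → 3 containers.
Excess: 4 − 3 = 1.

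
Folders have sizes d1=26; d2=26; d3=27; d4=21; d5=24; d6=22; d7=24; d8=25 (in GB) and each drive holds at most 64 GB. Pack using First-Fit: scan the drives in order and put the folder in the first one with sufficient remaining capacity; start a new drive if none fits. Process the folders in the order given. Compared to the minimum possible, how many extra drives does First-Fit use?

First-Fit: [26,26] [27,21] [24,22] [24,25] → 4 drives.
Total size 195 GB; any packing needs at least ⌈195/64⌉ = 4 drives.
So 4 is already optimal.

0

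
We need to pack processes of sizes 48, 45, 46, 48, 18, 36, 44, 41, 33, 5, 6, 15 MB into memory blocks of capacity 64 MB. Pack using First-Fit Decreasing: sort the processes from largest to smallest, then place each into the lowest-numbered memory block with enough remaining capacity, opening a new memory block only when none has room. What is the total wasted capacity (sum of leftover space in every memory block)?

Sorted descending: 48, 48, 46, 45, 44, 41, 36, 33, 18, 15, 6, 5.
Put 48 MB in memory block 1; 16 MB remain.
Put 48 MB in memory block 2; 16 MB remain.
Put 46 MB in memory block 3; 18 MB remain.
Put 45 MB in memory block 4; 19 MB remain.
Put 44 MB in memory block 5; 20 MB remain.
Put 41 MB in memory block 6; 23 MB remain.
Put 36 MB in memory block 7; 28 MB remain.
Put 33 MB in memory block 8; 31 MB remain.
Put 18 MB in memory block 3; 0 MB remain.
Put 15 MB in memory block 1; 1 MB remain.
Put 6 MB in memory block 2; 10 MB remain.
Put 5 MB in memory block 2; 5 MB remain.
8 memory blocks × 64 MB = 512 MB; used 385 MB; unused 127 MB.

127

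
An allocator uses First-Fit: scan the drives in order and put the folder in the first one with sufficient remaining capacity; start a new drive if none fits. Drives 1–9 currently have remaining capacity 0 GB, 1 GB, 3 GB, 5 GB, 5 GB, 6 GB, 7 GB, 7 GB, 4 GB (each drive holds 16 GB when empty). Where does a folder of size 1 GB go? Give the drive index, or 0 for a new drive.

2

Drives with room: drive 2 (1 GB), drive 3 (3 GB), drive 4 (5 GB), drive 5 (5 GB), drive 6 (6 GB), drive 7 (7 GB), drive 8 (7 GB), drive 9 (4 GB).
The first with room is drive 2.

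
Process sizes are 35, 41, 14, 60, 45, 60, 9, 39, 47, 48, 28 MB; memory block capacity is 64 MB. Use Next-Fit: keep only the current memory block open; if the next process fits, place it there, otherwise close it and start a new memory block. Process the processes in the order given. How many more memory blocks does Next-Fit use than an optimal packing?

Next-Fit: [35] [41,14] [60] [45] [60] [9,39] [47] [48] [28] → 9 memory blocks.
8 processes exceed 32 MB (half the capacity), and no two of those can share a memory block, so at least 8 memory blocks are needed.
An optimal packing achieves that bound: [60] [60] [48,14] [47,9] [45] [41] [39] [35,28] → 8 memory blocks.
Excess: 9 − 8 = 1.

1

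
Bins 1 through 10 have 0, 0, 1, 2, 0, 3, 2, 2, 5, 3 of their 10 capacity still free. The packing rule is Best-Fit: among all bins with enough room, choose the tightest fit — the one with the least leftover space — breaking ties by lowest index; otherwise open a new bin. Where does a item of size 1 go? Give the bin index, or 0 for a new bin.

3

Bins with room: bin 3 (1), bin 4 (2), bin 6 (3), bin 7 (2), bin 8 (2), bin 9 (5), bin 10 (3).
Tightest fit is bin 3 with 1 free.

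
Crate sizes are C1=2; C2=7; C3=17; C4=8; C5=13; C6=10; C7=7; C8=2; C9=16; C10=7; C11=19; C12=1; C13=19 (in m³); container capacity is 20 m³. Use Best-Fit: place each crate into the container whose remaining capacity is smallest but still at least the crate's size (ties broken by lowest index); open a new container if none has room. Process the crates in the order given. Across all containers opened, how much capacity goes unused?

Put C1 (2 m³) in container 1; 18 m³ remain.
Put C2 (7 m³) in container 1; 11 m³ remain.
Put C3 (17 m³) in container 2; 3 m³ remain.
Put C4 (8 m³) in container 1; 3 m³ remain.
Put C5 (13 m³) in container 3; 7 m³ remain.
Put C6 (10 m³) in container 4; 10 m³ remain.
Put C7 (7 m³) in container 3; 0 m³ remain.
Put C8 (2 m³) in container 1; 1 m³ remain.
Put C9 (16 m³) in container 5; 4 m³ remain.
Put C10 (7 m³) in container 4; 3 m³ remain.
Put C11 (19 m³) in container 6; 1 m³ remain.
Put C12 (1 m³) in container 1; 0 m³ remain.
Put C13 (19 m³) in container 7; 1 m³ remain.
7 containers × 20 m³ = 140 m³; used 128 m³; unused 12 m³.

12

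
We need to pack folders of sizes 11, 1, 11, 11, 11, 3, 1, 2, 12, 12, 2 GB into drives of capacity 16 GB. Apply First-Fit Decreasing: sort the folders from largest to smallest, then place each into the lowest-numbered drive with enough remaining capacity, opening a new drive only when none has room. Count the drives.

6 drives

Sorted descending: 12, 12, 11, 11, 11, 11, 3, 2, 2, 1, 1.
Put 12 GB in drive 1; 4 GB remain.
Put 12 GB in drive 2; 4 GB remain.
Put 11 GB in drive 3; 5 GB remain.
Put 11 GB in drive 4; 5 GB remain.
Put 11 GB in drive 5; 5 GB remain.
Put 11 GB in drive 6; 5 GB remain.
Put 3 GB in drive 1; 1 GB remain.
Put 2 GB in drive 2; 2 GB remain.
Put 2 GB in drive 2; 0 GB remain.
Put 1 GB in drive 1; 0 GB remain.
Put 1 GB in drive 3; 4 GB remain.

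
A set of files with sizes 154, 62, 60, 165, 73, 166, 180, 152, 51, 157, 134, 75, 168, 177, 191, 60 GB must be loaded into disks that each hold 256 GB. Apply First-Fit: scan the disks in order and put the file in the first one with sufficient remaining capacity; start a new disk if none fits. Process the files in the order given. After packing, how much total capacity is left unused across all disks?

535

Put 154 GB in disk 1; 102 GB remain.
Put 62 GB in disk 1; 40 GB remain.
Put 60 GB in disk 2; 196 GB remain.
Put 165 GB in disk 2; 31 GB remain.
Put 73 GB in disk 3; 183 GB remain.
Put 166 GB in disk 3; 17 GB remain.
Put 180 GB in disk 4; 76 GB remain.
Put 152 GB in disk 5; 104 GB remain.
Put 51 GB in disk 4; 25 GB remain.
Put 157 GB in disk 6; 99 GB remain.
Put 134 GB in disk 7; 122 GB remain.
Put 75 GB in disk 5; 29 GB remain.
Put 168 GB in disk 8; 88 GB remain.
Put 177 GB in disk 9; 79 GB remain.
Put 191 GB in disk 10; 65 GB remain.
Put 60 GB in disk 6; 39 GB remain.
10 disks × 256 GB = 2560 GB; used 2025 GB; unused 535 GB.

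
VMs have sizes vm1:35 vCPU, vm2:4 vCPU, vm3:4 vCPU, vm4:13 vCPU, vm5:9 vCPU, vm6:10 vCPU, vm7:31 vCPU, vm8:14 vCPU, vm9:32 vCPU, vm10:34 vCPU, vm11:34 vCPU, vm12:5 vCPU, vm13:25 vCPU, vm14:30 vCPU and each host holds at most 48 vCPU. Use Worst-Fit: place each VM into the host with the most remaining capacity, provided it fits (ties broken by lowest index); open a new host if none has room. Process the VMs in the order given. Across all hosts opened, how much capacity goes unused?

vm1 (35 vCPU) → host 1 (remaining 13 vCPU)
vm2 (4 vCPU) → host 1 (remaining 9 vCPU)
vm3 (4 vCPU) → host 1 (remaining 5 vCPU)
vm4 (13 vCPU) → host 2 (remaining 35 vCPU)
vm5 (9 vCPU) → host 2 (remaining 26 vCPU)
vm6 (10 vCPU) → host 2 (remaining 16 vCPU)
vm7 (31 vCPU) → host 3 (remaining 17 vCPU)
vm8 (14 vCPU) → host 3 (remaining 3 vCPU)
vm9 (32 vCPU) → host 4 (remaining 16 vCPU)
vm10 (34 vCPU) → host 5 (remaining 14 vCPU)
vm11 (34 vCPU) → host 6 (remaining 14 vCPU)
vm12 (5 vCPU) → host 2 (remaining 11 vCPU)
vm13 (25 vCPU) → host 7 (remaining 23 vCPU)
vm14 (30 vCPU) → host 8 (remaining 18 vCPU)
8 hosts × 48 vCPU = 384 vCPU; used 280 vCPU; unused 104 vCPU.

104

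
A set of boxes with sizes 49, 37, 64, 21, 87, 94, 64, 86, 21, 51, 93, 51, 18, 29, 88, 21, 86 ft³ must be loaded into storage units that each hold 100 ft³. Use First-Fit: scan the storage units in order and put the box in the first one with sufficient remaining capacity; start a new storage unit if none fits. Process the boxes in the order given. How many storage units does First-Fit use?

11

storage unit 1: place 49 ft³, 51 ft³ left
storage unit 1: place 37 ft³, 14 ft³ left
storage unit 2: place 64 ft³, 36 ft³ left
storage unit 2: place 21 ft³, 15 ft³ left
storage unit 3: place 87 ft³, 13 ft³ left
storage unit 4: place 94 ft³, 6 ft³ left
storage unit 5: place 64 ft³, 36 ft³ left
storage unit 6: place 86 ft³, 14 ft³ left
storage unit 5: place 21 ft³, 15 ft³ left
storage unit 7: place 51 ft³, 49 ft³ left
storage unit 8: place 93 ft³, 7 ft³ left
storage unit 9: place 51 ft³, 49 ft³ left
storage unit 7: place 18 ft³, 31 ft³ left
storage unit 7: place 29 ft³, 2 ft³ left
storage unit 10: place 88 ft³, 12 ft³ left
storage unit 9: place 21 ft³, 28 ft³ left
storage unit 11: place 86 ft³, 14 ft³ left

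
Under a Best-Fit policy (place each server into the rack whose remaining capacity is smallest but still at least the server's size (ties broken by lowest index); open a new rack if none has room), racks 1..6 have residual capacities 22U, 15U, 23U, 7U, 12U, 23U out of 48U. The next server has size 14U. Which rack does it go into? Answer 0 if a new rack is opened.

2

Racks with room: rack 1 (22U), rack 2 (15U), rack 3 (23U), rack 6 (23U).
Tightest fit is rack 2 with 15U free.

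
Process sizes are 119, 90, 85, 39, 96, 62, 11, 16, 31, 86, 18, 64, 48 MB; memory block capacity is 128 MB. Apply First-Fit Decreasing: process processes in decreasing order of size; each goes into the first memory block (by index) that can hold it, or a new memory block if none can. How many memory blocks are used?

Sorted descending: 119, 96, 90, 86, 85, 64, 62, 48, 39, 31, 18, 16, 11.
Put 119 MB in memory block 1; 9 MB remain.
Put 96 MB in memory block 2; 32 MB remain.
Put 90 MB in memory block 3; 38 MB remain.
Put 86 MB in memory block 4; 42 MB remain.
Put 85 MB in memory block 5; 43 MB remain.
Put 64 MB in memory block 6; 64 MB remain.
Put 62 MB in memory block 6; 2 MB remain.
Put 48 MB in memory block 7; 80 MB remain.
Put 39 MB in memory block 4; 3 MB remain.
Put 31 MB in memory block 2; 1 MB remain.
Put 18 MB in memory block 3; 20 MB remain.
Put 16 MB in memory block 3; 4 MB remain.
Put 11 MB in memory block 5; 32 MB remain.
Final memory blocks: [119] [96,31] [90,18,16] [86,39] [85,11] [64,62] [48].

7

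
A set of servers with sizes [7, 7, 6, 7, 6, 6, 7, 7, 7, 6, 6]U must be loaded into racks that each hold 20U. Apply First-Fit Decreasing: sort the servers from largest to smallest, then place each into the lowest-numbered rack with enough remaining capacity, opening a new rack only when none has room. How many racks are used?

4

Sorted descending: 7, 7, 7, 7, 7, 7, 6, 6, 6, 6, 6.
rack 1: place 7U, 13U left
rack 1: place 7U, 6U left
rack 2: place 7U, 13U left
rack 2: place 7U, 6U left
rack 3: place 7U, 13U left
rack 3: place 7U, 6U left
rack 1: place 6U, 0U left
rack 2: place 6U, 0U left
rack 3: place 6U, 0U left
rack 4: place 6U, 14U left
rack 4: place 6U, 8U left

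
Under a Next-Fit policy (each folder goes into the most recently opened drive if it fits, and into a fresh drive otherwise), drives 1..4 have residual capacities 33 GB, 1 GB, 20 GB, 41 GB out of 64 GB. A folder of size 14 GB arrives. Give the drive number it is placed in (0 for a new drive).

Next-Fit only looks at drive 4, which has 41 GB free.
14 GB fits there.

4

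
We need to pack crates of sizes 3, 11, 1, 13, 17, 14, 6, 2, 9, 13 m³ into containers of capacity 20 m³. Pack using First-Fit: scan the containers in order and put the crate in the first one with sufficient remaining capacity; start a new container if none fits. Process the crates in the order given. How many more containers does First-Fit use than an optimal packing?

First-Fit: [3,11,1,2] [13,6] [17] [14] [9] [13] → 6 containers.
Total size 89 m³; any packing needs at least ⌈89/20⌉ = 5 containers.
An optimal packing achieves that bound: [17,3] [14,6] [13,2,1] [13] [11,9] → 5 containers.
Excess: 6 − 5 = 1.

1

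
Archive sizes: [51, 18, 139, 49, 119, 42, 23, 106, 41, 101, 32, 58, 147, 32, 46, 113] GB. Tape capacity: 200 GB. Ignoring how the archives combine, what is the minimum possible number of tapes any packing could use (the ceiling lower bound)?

Total size = 51 + 18 + 139 + 49 + 119 + 42 + 23 + 106 + 41 + 101 + 32 + 58 + 147 + 32 + 46 + 113 = 1117 GB.
⌈1117 / 200⌉ = 6.

6 tapes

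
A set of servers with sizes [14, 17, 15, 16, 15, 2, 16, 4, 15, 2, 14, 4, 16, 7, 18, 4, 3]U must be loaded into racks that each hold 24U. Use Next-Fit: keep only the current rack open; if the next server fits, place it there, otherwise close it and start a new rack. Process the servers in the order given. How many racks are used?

Put 14U in rack 1; 10U remain.
Put 17U in rack 2; 7U remain.
Put 15U in rack 3; 9U remain.
Put 16U in rack 4; 8U remain.
Put 15U in rack 5; 9U remain.
Put 2U in rack 5; 7U remain.
Put 16U in rack 6; 8U remain.
Put 4U in rack 6; 4U remain.
Put 15U in rack 7; 9U remain.
Put 2U in rack 7; 7U remain.
Put 14U in rack 8; 10U remain.
Put 4U in rack 8; 6U remain.
Put 16U in rack 9; 8U remain.
Put 7U in rack 9; 1U remain.
Put 18U in rack 10; 6U remain.
Put 4U in rack 10; 2U remain.
Put 3U in rack 11; 21U remain.
Final racks: [14] [17] [15] [16] [15,2] [16,4] [15,2] [14,4] [16,7] [18,4] [3].

11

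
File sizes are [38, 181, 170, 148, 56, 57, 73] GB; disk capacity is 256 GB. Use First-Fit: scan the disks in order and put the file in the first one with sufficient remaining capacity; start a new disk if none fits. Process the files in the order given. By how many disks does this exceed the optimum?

1

First-Fit: [38,181] [170,56] [148,57] [73] → 4 disks.
Total size 723 GB; any packing needs at least ⌈723/256⌉ = 3 disks.
An optimal packing achieves that bound: [181,73] [170,57] [148,56,38] → 3 disks.
Excess: 4 − 3 = 1.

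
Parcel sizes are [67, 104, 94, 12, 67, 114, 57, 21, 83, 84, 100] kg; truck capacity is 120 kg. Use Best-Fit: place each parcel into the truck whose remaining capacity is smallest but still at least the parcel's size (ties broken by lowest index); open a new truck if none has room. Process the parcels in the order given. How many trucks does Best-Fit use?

9 trucks

Put 67 kg in truck 1; 53 kg remain.
Put 104 kg in truck 2; 16 kg remain.
Put 94 kg in truck 3; 26 kg remain.
Put 12 kg in truck 2; 4 kg remain.
Put 67 kg in truck 4; 53 kg remain.
Put 114 kg in truck 5; 6 kg remain.
Put 57 kg in truck 6; 63 kg remain.
Put 21 kg in truck 3; 5 kg remain.
Put 83 kg in truck 7; 37 kg remain.
Put 84 kg in truck 8; 36 kg remain.
Put 100 kg in truck 9; 20 kg remain.
Final trucks: [67] [104,12] [94,21] [67] [114] [57] [83] [84] [100].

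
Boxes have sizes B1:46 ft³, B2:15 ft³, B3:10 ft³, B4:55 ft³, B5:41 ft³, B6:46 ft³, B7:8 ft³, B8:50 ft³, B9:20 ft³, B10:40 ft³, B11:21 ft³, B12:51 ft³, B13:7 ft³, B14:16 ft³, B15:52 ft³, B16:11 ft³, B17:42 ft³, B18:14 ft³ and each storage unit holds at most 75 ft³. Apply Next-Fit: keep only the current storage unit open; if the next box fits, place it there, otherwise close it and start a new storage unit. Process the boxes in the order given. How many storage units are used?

Put B1 (46 ft³) in storage unit 1; 29 ft³ remain.
Put B2 (15 ft³) in storage unit 1; 14 ft³ remain.
Put B3 (10 ft³) in storage unit 1; 4 ft³ remain.
Put B4 (55 ft³) in storage unit 2; 20 ft³ remain.
Put B5 (41 ft³) in storage unit 3; 34 ft³ remain.
Put B6 (46 ft³) in storage unit 4; 29 ft³ remain.
Put B7 (8 ft³) in storage unit 4; 21 ft³ remain.
Put B8 (50 ft³) in storage unit 5; 25 ft³ remain.
Put B9 (20 ft³) in storage unit 5; 5 ft³ remain.
Put B10 (40 ft³) in storage unit 6; 35 ft³ remain.
Put B11 (21 ft³) in storage unit 6; 14 ft³ remain.
Put B12 (51 ft³) in storage unit 7; 24 ft³ remain.
Put B13 (7 ft³) in storage unit 7; 17 ft³ remain.
Put B14 (16 ft³) in storage unit 7; 1 ft³ remain.
Put B15 (52 ft³) in storage unit 8; 23 ft³ remain.
Put B16 (11 ft³) in storage unit 8; 12 ft³ remain.
Put B17 (42 ft³) in storage unit 9; 33 ft³ remain.
Put B18 (14 ft³) in storage unit 9; 19 ft³ remain.

9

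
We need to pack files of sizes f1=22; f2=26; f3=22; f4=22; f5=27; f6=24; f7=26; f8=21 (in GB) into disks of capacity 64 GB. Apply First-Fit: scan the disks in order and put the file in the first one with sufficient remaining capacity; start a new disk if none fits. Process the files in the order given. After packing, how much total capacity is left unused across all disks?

Put f1 (22 GB) in disk 1; 42 GB remain.
Put f2 (26 GB) in disk 1; 16 GB remain.
Put f3 (22 GB) in disk 2; 42 GB remain.
Put f4 (22 GB) in disk 2; 20 GB remain.
Put f5 (27 GB) in disk 3; 37 GB remain.
Put f6 (24 GB) in disk 3; 13 GB remain.
Put f7 (26 GB) in disk 4; 38 GB remain.
Put f8 (21 GB) in disk 4; 17 GB remain.
4 disks × 64 GB = 256 GB; used 190 GB; unused 66 GB.

66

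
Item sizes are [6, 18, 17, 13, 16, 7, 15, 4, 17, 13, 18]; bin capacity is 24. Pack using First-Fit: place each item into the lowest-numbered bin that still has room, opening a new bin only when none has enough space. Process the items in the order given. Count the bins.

8

6 → bin 1 (remaining 18)
18 → bin 1 (remaining 0)
17 → bin 2 (remaining 7)
13 → bin 3 (remaining 11)
16 → bin 4 (remaining 8)
7 → bin 2 (remaining 0)
15 → bin 5 (remaining 9)
4 → bin 3 (remaining 7)
17 → bin 6 (remaining 7)
13 → bin 7 (remaining 11)
18 → bin 8 (remaining 6)
Final bins: [6,18] [17,7] [13,4] [16] [15] [17] [13] [18].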